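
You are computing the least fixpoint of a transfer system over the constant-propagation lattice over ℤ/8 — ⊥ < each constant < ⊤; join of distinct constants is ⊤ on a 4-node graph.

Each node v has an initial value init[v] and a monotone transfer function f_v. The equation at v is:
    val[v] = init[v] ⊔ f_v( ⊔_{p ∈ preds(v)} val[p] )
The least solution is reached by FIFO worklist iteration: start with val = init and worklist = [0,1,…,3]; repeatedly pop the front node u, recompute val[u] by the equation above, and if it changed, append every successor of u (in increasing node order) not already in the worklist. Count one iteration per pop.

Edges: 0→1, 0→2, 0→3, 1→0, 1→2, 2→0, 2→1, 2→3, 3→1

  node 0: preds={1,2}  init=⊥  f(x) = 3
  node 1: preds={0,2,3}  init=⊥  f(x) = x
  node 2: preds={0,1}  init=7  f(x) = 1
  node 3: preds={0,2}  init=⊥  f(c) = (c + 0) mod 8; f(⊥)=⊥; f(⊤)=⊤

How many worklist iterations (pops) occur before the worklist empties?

6

Worklist (6 pops):
  #1 pop 0: in=7 → 3 (was ⊥); enqueue []
  #2 pop 1: in=⊤ → ⊤ (was ⊥); enqueue [0]
  #3 pop 2: in=⊤ → ⊤ (was 7); enqueue [1]
  #4 pop 3: in=⊤ → ⊤ (was ⊥); enqueue []
  #5 pop 0: in=⊤ → 3 (no change)
  #6 pop 1: in=⊤ → ⊤ (no change)

Fixpoint:
  val[0] = 3
  val[1] = ⊤
  val[2] = ⊤
  val[3] = ⊤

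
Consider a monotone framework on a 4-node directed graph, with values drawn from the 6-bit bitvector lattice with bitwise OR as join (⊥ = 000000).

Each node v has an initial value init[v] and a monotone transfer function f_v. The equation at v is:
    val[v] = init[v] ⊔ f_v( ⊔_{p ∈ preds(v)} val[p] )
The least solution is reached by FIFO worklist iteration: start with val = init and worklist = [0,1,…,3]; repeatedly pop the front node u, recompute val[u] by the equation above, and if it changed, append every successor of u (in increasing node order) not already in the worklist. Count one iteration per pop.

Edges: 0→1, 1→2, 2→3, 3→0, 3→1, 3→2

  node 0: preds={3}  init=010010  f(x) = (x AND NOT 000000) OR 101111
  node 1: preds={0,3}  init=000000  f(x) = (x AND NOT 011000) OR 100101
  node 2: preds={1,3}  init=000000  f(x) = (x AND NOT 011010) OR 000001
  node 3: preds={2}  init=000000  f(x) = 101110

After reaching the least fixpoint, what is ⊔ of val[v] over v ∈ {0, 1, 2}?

Iteration log — 7 steps:
  step 1. node 0  ⊔preds=000000  new=111111  old=010010  +wl: 
  step 2. node 1  ⊔preds=111111  new=100111  old=000000  +wl: 
  step 3. node 2  ⊔preds=100111  new=100101  old=000000  +wl: 
  step 4. node 3  ⊔preds=100101  new=101110  old=000000  +wl: 0,1,2
  step 5. node 0  ⊔preds=101110  new=111111  stable
  step 6. node 1  ⊔preds=111111  new=100111  stable
  step 7. node 2  ⊔preds=101111  new=100101  stable

Least fixpoint reached:
  node 0: 111111
  node 1: 100111
  node 2: 100101
  node 3: 101110

111111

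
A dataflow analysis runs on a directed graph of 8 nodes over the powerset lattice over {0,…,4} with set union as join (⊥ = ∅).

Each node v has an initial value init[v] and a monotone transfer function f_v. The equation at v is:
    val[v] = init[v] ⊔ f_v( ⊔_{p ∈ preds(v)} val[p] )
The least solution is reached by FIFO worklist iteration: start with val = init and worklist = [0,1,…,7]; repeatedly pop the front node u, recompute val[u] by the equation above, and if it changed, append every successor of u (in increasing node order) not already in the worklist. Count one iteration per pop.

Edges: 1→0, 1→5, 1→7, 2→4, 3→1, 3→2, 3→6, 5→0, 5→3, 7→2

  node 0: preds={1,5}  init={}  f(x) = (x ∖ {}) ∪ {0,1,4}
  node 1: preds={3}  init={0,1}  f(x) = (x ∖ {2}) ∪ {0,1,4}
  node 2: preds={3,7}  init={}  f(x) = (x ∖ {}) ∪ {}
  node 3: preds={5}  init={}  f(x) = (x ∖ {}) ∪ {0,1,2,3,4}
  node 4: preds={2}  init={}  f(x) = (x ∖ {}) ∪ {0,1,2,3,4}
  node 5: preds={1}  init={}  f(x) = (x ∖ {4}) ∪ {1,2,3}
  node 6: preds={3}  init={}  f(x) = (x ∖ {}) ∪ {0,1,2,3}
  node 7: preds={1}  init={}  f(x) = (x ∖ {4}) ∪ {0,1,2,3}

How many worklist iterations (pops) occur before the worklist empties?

16

Worklist (16 pops):
  #1 pop 0: in={0,1} → {0,1,4} (was {}); enqueue []
  #2 pop 1: in={} → {0,1,4} (was {0,1}); enqueue [0]
  #3 pop 2: in={} → {} (no change)
  #4 pop 3: in={} → {0,1,2,3,4} (was {}); enqueue [1,2]
  #5 pop 4: in={} → {0,1,2,3,4} (was {}); enqueue []
  #6 pop 5: in={0,1,4} → {0,1,2,3} (was {}); enqueue [3]
  #7 pop 6: in={0,1,2,3,4} → {0,1,2,3,4} (was {}); enqueue []
  #8 pop 7: in={0,1,4} → {0,1,2,3} (was {}); enqueue []
  #9 pop 0: in={0,1,2,3,4} → {0,1,2,3,4} (was {0,1,4}); enqueue []
  #10 pop 1: in={0,1,2,3,4} → {0,1,3,4} (was {0,1,4}); enqueue [0,5,7]
  #11 pop 2: in={0,1,2,3,4} → {0,1,2,3,4} (was {}); enqueue [4]
  #12 pop 3: in={0,1,2,3} → {0,1,2,3,4} (no change)
  #13 pop 0: in={0,1,2,3,4} → {0,1,2,3,4} (no change)
  #14 pop 5: in={0,1,3,4} → {0,1,2,3} (no change)
  #15 pop 7: in={0,1,3,4} → {0,1,2,3} (no change)
  #16 pop 4: in={0,1,2,3,4} → {0,1,2,3,4} (no change)

Fixpoint:
  val[0] = {0,1,2,3,4}
  val[1] = {0,1,3,4}
  val[2] = {0,1,2,3,4}
  val[3] = {0,1,2,3,4}
  val[4] = {0,1,2,3,4}
  val[5] = {0,1,2,3}
  val[6] = {0,1,2,3,4}
  val[7] = {0,1,2,3}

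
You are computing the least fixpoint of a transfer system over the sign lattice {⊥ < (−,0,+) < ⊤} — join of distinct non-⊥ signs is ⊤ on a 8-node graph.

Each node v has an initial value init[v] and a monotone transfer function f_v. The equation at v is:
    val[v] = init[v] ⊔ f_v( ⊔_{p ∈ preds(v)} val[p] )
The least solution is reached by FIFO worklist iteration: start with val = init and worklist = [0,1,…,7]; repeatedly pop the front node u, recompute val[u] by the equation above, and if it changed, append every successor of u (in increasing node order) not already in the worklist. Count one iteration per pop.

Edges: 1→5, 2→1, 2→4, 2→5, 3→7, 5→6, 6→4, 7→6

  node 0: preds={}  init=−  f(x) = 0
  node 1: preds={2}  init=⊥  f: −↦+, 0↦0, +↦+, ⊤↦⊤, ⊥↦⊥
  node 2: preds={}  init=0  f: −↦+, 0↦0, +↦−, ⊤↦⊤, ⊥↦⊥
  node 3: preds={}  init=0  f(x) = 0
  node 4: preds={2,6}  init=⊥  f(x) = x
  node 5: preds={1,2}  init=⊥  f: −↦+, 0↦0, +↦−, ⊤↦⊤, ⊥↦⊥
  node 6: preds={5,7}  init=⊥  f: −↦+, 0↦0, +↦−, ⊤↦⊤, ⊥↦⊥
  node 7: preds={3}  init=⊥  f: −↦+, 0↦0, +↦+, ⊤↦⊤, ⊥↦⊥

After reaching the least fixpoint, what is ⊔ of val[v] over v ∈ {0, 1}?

⊤

Iteration log — 10 steps:
  step 1. node 0  ⊔preds=⊥  new=⊤  old=−  +wl: 
  step 2. node 1  ⊔preds=0  new=0  old=⊥  +wl: 
  step 3. node 2  ⊔preds=⊥  new=0  stable
  step 4. node 3  ⊔preds=⊥  new=0  stable
  step 5. node 4  ⊔preds=0  new=0  old=⊥  +wl: 
  step 6. node 5  ⊔preds=0  new=0  old=⊥  +wl: 
  step 7. node 6  ⊔preds=0  new=0  old=⊥  +wl: 4
  step 8. node 7  ⊔preds=0  new=0  old=⊥  +wl: 6
  step 9. node 4  ⊔preds=0  new=0  stable
  step 10. node 6  ⊔preds=0  new=0  stable

Least fixpoint reached:
  node 0: ⊤
  node 1: 0
  node 2: 0
  node 3: 0
  node 4: 0
  node 5: 0
  node 6: 0
  node 7: 0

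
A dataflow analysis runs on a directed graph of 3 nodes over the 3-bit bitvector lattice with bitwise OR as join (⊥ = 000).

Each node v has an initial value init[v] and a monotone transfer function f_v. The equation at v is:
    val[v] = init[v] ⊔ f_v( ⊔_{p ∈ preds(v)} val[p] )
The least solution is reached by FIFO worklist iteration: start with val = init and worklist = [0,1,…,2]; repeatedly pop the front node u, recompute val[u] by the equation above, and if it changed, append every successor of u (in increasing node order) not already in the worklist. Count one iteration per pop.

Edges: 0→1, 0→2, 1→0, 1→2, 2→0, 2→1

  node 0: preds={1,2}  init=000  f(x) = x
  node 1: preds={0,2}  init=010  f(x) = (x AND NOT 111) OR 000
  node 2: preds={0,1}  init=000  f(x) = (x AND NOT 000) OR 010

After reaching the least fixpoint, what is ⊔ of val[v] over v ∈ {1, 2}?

010

Worklist (5 pops):
  #1 pop 0: in=010 → 010 (was 000); enqueue []
  #2 pop 1: in=010 → 010 (no change)
  #3 pop 2: in=010 → 010 (was 000); enqueue [0,1]
  #4 pop 0: in=010 → 010 (no change)
  #5 pop 1: in=010 → 010 (no change)

Fixpoint:
  val[0] = 010
  val[1] = 010
  val[2] = 010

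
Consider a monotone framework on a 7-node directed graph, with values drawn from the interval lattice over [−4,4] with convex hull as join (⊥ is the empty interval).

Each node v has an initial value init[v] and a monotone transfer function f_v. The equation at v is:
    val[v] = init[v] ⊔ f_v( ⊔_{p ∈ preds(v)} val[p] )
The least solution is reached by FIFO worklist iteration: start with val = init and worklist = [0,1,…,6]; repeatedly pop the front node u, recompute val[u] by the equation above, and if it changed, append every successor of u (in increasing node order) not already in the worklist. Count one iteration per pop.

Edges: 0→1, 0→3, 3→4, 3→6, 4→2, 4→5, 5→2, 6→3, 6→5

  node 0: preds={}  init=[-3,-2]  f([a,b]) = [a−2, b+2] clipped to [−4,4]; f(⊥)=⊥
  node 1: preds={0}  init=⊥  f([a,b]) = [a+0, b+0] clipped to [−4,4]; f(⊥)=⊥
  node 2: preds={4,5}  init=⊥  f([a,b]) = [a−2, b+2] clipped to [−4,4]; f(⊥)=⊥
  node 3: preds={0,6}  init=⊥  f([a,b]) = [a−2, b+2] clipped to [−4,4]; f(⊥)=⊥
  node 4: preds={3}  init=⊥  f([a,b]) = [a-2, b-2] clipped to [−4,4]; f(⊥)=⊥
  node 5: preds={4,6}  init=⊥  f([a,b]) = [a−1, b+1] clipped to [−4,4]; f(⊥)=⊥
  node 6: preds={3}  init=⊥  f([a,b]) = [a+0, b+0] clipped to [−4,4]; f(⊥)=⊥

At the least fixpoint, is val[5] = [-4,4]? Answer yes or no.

Iteration log — 22 steps:
  step 1. node 0  ⊔preds=⊥  new=[-3,-2]  stable
  step 2. node 1  ⊔preds=[-3,-2]  new=[-3,-2]  old=⊥  +wl: 
  step 3. node 2  ⊔preds=⊥  new=⊥  stable
  step 4. node 3  ⊔preds=[-3,-2]  new=[-4,0]  old=⊥  +wl: 
  step 5. node 4  ⊔preds=[-4,0]  new=[-4,-2]  old=⊥  +wl: 2
  step 6. node 5  ⊔preds=[-4,-2]  new=[-4,-1]  old=⊥  +wl: 
  step 7. node 6  ⊔preds=[-4,0]  new=[-4,0]  old=⊥  +wl: 3,5
  step 8. node 2  ⊔preds=[-4,-1]  new=[-4,1]  old=⊥  +wl: 
  step 9. node 3  ⊔preds=[-4,0]  new=[-4,2]  old=[-4,0]  +wl: 4,6
  step 10. node 5  ⊔preds=[-4,0]  new=[-4,1]  old=[-4,-1]  +wl: 2
  step 11. node 4  ⊔preds=[-4,2]  new=[-4,0]  old=[-4,-2]  +wl: 5
  step 12. node 6  ⊔preds=[-4,2]  new=[-4,2]  old=[-4,0]  +wl: 3
  step 13. node 2  ⊔preds=[-4,1]  new=[-4,3]  old=[-4,1]  +wl: 
  step 14. node 5  ⊔preds=[-4,2]  new=[-4,3]  old=[-4,1]  +wl: 2
  step 15. node 3  ⊔preds=[-4,2]  new=[-4,4]  old=[-4,2]  +wl: 4,6
  step 16. node 2  ⊔preds=[-4,3]  new=[-4,4]  old=[-4,3]  +wl: 
  step 17. node 4  ⊔preds=[-4,4]  new=[-4,2]  old=[-4,0]  +wl: 2,5
  step 18. node 6  ⊔preds=[-4,4]  new=[-4,4]  old=[-4,2]  +wl: 3
  step 19. node 2  ⊔preds=[-4,3]  new=[-4,4]  stable
  step 20. node 5  ⊔preds=[-4,4]  new=[-4,4]  old=[-4,3]  +wl: 2
  step 21. node 3  ⊔preds=[-4,4]  new=[-4,4]  stable
  step 22. node 2  ⊔preds=[-4,4]  new=[-4,4]  stable

Least fixpoint reached:
  node 0: [-3,-2]
  node 1: [-3,-2]
  node 2: [-4,4]
  node 3: [-4,4]
  node 4: [-4,2]
  node 5: [-4,4]
  node 6: [-4,4]

yes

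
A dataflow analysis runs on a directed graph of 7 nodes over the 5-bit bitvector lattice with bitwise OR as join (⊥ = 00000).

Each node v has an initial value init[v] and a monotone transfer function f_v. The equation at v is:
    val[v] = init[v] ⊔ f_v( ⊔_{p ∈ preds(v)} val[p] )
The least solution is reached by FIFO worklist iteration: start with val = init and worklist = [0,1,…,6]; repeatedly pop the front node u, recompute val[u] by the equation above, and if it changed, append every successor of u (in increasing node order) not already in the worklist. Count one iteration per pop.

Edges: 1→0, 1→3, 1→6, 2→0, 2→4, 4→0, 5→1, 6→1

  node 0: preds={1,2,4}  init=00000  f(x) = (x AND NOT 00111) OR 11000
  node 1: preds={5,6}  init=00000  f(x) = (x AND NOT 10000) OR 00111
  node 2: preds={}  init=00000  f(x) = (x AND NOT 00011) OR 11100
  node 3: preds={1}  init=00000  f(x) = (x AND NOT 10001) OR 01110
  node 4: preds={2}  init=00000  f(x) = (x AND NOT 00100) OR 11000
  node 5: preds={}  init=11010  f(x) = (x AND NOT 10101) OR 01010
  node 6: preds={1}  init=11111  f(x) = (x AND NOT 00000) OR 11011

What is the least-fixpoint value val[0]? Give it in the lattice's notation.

Worklist (8 pops):
  #1 pop 0: in=00000 → 11000 (was 00000); enqueue []
  #2 pop 1: in=11111 → 01111 (was 00000); enqueue [0]
  #3 pop 2: in=00000 → 11100 (was 00000); enqueue []
  #4 pop 3: in=01111 → 01110 (was 00000); enqueue []
  #5 pop 4: in=11100 → 11000 (was 00000); enqueue []
  #6 pop 5: in=00000 → 11010 (no change)
  #7 pop 6: in=01111 → 11111 (no change)
  #8 pop 0: in=11111 → 11000 (no change)

Fixpoint:
  val[0] = 11000
  val[1] = 01111
  val[2] = 11100
  val[3] = 01110
  val[4] = 11000
  val[5] = 11010
  val[6] = 11111

11000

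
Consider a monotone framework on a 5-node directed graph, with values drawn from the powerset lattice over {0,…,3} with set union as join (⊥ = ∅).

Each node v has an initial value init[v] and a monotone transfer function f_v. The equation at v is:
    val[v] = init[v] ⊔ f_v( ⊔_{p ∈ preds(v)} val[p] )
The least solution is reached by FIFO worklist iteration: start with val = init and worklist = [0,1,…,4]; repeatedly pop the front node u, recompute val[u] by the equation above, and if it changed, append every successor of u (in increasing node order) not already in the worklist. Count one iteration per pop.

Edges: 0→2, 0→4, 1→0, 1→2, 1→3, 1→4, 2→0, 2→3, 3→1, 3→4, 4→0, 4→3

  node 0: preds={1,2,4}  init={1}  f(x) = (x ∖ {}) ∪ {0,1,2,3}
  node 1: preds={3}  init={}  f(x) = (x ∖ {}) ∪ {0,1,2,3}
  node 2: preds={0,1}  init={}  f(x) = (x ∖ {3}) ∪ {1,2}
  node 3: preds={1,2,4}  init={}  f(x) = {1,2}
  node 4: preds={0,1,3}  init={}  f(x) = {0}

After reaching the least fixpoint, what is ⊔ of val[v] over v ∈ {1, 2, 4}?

{0,1,2,3}

Iteration log — 8 steps:
  step 1. node 0  ⊔preds={}  new={0,1,2,3}  old={1}  +wl: 
  step 2. node 1  ⊔preds={}  new={0,1,2,3}  old={}  +wl: 0
  step 3. node 2  ⊔preds={0,1,2,3}  new={0,1,2}  old={}  +wl: 
  step 4. node 3  ⊔preds={0,1,2,3}  new={1,2}  old={}  +wl: 1
  step 5. node 4  ⊔preds={0,1,2,3}  new={0}  old={}  +wl: 3
  step 6. node 0  ⊔preds={0,1,2,3}  new={0,1,2,3}  stable
  step 7. node 1  ⊔preds={1,2}  new={0,1,2,3}  stable
  step 8. node 3  ⊔preds={0,1,2,3}  new={1,2}  stable

Least fixpoint reached:
  node 0: {0,1,2,3}
  node 1: {0,1,2,3}
  node 2: {0,1,2}
  node 3: {1,2}
  node 4: {0}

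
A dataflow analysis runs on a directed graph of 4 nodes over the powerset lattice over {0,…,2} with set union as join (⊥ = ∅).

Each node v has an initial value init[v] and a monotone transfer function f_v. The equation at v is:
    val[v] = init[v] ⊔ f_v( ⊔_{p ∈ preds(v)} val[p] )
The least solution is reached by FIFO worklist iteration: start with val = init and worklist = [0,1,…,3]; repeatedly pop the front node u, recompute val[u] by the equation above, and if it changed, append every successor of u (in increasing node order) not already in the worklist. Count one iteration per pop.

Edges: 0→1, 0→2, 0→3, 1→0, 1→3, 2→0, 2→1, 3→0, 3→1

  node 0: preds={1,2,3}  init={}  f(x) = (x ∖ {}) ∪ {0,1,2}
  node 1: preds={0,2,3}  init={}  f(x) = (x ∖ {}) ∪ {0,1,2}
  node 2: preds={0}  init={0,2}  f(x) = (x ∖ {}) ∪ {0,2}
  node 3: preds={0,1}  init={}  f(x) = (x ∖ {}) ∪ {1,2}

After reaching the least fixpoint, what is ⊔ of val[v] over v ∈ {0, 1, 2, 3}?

Trace (6 dequeues):
  [1] u=0 | in {0,2} | out {0,1,2} | prev {} | push {}
  [2] u=1 | in {0,1,2} | out {0,1,2} | prev {} | push {0}
  [3] u=2 | in {0,1,2} | out {0,1,2} | prev {0,2} | push {1}
  [4] u=3 | in {0,1,2} | out {0,1,2} | prev {} | push {}
  [5] u=0 | in {0,1,2} | out {0,1,2} | ==
  [6] u=1 | in {0,1,2} | out {0,1,2} | ==

Converged values:
  [0] {0,1,2}
  [1] {0,1,2}
  [2] {0,1,2}
  [3] {0,1,2}

{0,1,2}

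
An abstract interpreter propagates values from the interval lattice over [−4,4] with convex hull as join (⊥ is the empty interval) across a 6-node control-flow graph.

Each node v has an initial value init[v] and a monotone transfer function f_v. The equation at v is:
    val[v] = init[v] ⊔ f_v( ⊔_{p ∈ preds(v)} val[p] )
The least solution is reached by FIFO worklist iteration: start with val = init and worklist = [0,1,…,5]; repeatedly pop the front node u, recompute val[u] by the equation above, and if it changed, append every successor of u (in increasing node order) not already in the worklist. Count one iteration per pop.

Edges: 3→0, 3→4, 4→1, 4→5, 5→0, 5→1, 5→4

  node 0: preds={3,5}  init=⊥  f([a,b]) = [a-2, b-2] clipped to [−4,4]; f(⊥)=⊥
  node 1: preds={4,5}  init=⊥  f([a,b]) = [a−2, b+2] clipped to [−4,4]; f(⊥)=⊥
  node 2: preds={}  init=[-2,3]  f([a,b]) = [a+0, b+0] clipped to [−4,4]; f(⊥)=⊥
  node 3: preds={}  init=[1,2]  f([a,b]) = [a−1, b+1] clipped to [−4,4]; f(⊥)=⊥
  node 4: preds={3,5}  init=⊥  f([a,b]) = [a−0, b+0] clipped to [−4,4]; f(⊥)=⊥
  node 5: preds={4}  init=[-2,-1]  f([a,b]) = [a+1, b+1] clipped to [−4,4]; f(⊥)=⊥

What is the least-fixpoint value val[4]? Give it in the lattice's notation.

[-2,4]

Iteration log — 16 steps:
  step 1. node 0  ⊔preds=[-2,2]  new=[-4,0]  old=⊥  +wl: 
  step 2. node 1  ⊔preds=[-2,-1]  new=[-4,1]  old=⊥  +wl: 
  step 3. node 2  ⊔preds=⊥  new=[-2,3]  stable
  step 4. node 3  ⊔preds=⊥  new=[1,2]  stable
  step 5. node 4  ⊔preds=[-2,2]  new=[-2,2]  old=⊥  +wl: 1
  step 6. node 5  ⊔preds=[-2,2]  new=[-2,3]  old=[-2,-1]  +wl: 0,4
  step 7. node 1  ⊔preds=[-2,3]  new=[-4,4]  old=[-4,1]  +wl: 
  step 8. node 0  ⊔preds=[-2,3]  new=[-4,1]  old=[-4,0]  +wl: 
  step 9. node 4  ⊔preds=[-2,3]  new=[-2,3]  old=[-2,2]  +wl: 1,5
  step 10. node 1  ⊔preds=[-2,3]  new=[-4,4]  stable
  step 11. node 5  ⊔preds=[-2,3]  new=[-2,4]  old=[-2,3]  +wl: 0,1,4
  step 12. node 0  ⊔preds=[-2,4]  new=[-4,2]  old=[-4,1]  +wl: 
  step 13. node 1  ⊔preds=[-2,4]  new=[-4,4]  stable
  step 14. node 4  ⊔preds=[-2,4]  new=[-2,4]  old=[-2,3]  +wl: 1,5
  step 15. node 1  ⊔preds=[-2,4]  new=[-4,4]  stable
  step 16. node 5  ⊔preds=[-2,4]  new=[-2,4]  stable

Least fixpoint reached:
  node 0: [-4,2]
  node 1: [-4,4]
  node 2: [-2,3]
  node 3: [1,2]
  node 4: [-2,4]
  node 5: [-2,4]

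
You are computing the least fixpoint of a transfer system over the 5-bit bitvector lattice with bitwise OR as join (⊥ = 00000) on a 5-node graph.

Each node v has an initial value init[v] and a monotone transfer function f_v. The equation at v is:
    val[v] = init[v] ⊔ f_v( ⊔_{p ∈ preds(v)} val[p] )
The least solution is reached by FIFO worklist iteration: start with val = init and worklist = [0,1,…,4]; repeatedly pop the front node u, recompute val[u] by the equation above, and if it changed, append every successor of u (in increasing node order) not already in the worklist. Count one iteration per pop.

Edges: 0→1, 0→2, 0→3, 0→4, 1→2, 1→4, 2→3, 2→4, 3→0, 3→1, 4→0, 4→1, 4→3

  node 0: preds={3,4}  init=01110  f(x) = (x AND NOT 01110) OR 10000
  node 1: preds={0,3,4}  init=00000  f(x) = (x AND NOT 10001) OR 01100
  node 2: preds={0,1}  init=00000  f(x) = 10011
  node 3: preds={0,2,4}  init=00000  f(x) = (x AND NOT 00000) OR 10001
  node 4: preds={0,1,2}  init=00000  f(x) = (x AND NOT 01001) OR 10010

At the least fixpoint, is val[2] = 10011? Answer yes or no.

yes

Trace (10 dequeues):
  [1] u=0 | in 00000 | out 11110 | prev 01110 | push {}
  [2] u=1 | in 11110 | out 01110 | prev 00000 | push {}
  [3] u=2 | in 11110 | out 10011 | prev 00000 | push {}
  [4] u=3 | in 11111 | out 11111 | prev 00000 | push {0,1}
  [5] u=4 | in 11111 | out 10110 | prev 00000 | push {3}
  [6] u=0 | in 11111 | out 11111 | prev 11110 | push {2,4}
  [7] u=1 | in 11111 | out 01110 | ==
  [8] u=3 | in 11111 | out 11111 | ==
  [9] u=2 | in 11111 | out 10011 | ==
  [10] u=4 | in 11111 | out 10110 | ==

Converged values:
  [0] 11111
  [1] 01110
  [2] 10011
  [3] 11111
  [4] 10110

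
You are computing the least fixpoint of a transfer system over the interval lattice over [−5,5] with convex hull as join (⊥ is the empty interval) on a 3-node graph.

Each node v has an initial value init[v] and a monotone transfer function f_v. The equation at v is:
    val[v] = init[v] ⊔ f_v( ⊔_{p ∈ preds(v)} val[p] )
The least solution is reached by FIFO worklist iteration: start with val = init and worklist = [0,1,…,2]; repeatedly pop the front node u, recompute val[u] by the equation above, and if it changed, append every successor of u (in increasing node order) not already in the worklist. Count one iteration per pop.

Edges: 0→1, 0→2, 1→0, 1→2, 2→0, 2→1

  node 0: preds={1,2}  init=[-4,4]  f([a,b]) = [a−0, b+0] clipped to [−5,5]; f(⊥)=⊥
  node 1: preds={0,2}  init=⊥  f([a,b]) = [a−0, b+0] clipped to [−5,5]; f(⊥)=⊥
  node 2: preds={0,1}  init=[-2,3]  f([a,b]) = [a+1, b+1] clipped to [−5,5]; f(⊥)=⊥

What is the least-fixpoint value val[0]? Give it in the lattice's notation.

Iteration log — 7 steps:
  step 1. node 0  ⊔preds=[-2,3]  new=[-4,4]  stable
  step 2. node 1  ⊔preds=[-4,4]  new=[-4,4]  old=⊥  +wl: 0
  step 3. node 2  ⊔preds=[-4,4]  new=[-3,5]  old=[-2,3]  +wl: 1
  step 4. node 0  ⊔preds=[-4,5]  new=[-4,5]  old=[-4,4]  +wl: 2
  step 5. node 1  ⊔preds=[-4,5]  new=[-4,5]  old=[-4,4]  +wl: 0
  step 6. node 2  ⊔preds=[-4,5]  new=[-3,5]  stable
  step 7. node 0  ⊔preds=[-4,5]  new=[-4,5]  stable

Least fixpoint reached:
  node 0: [-4,5]
  node 1: [-4,5]
  node 2: [-3,5]

[-4,5]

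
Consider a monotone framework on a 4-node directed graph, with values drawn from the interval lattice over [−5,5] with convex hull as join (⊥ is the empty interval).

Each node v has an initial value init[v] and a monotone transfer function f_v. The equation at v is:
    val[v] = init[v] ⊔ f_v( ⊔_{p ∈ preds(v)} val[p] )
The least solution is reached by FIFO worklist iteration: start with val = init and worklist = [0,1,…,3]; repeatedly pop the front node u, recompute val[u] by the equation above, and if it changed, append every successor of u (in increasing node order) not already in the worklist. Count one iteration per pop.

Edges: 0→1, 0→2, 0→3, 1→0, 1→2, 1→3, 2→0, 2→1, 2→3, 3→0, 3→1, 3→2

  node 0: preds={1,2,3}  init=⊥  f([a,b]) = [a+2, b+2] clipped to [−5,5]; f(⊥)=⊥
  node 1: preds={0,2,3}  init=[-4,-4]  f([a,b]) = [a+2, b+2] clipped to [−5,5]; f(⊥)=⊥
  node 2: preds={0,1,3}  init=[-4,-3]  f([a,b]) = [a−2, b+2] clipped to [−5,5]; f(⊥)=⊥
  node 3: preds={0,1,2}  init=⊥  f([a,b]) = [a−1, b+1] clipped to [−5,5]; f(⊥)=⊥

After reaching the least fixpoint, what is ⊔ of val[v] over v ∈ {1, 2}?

[-5,5]

Worklist (11 pops):
  #1 pop 0: in=[-4,-3] → [-2,-1] (was ⊥); enqueue []
  #2 pop 1: in=[-4,-1] → [-4,1] (was [-4,-4]); enqueue [0]
  #3 pop 2: in=[-4,1] → [-5,3] (was [-4,-3]); enqueue [1]
  #4 pop 3: in=[-5,3] → [-5,4] (was ⊥); enqueue [2]
  #5 pop 0: in=[-5,4] → [-3,5] (was [-2,-1]); enqueue [3]
  #6 pop 1: in=[-5,5] → [-4,5] (was [-4,1]); enqueue [0]
  #7 pop 2: in=[-5,5] → [-5,5] (was [-5,3]); enqueue [1]
  #8 pop 3: in=[-5,5] → [-5,5] (was [-5,4]); enqueue [2]
  #9 pop 0: in=[-5,5] → [-3,5] (no change)
  #10 pop 1: in=[-5,5] → [-4,5] (no change)
  #11 pop 2: in=[-5,5] → [-5,5] (no change)

Fixpoint:
  val[0] = [-3,5]
  val[1] = [-4,5]
  val[2] = [-5,5]
  val[3] = [-5,5]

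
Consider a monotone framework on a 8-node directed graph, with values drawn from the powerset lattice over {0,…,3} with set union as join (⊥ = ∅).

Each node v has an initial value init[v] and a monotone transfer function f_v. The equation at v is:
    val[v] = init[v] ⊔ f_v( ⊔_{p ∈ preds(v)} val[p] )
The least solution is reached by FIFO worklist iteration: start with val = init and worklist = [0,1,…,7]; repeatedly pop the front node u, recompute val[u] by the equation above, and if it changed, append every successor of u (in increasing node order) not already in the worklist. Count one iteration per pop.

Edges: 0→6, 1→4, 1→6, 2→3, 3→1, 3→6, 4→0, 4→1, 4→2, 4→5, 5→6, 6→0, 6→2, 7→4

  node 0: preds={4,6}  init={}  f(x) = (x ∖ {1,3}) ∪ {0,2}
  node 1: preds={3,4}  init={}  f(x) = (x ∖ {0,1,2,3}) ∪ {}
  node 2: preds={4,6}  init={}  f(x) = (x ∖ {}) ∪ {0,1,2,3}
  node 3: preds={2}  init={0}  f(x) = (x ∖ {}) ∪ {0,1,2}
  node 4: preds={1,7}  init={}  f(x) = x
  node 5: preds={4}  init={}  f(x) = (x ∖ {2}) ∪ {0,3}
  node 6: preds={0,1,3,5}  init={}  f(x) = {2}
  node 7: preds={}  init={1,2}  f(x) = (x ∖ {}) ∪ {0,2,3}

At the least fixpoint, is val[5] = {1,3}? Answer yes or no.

no

Worklist (16 pops):
  #1 pop 0: in={} → {0,2} (was {}); enqueue []
  #2 pop 1: in={0} → {} (no change)
  #3 pop 2: in={} → {0,1,2,3} (was {}); enqueue []
  #4 pop 3: in={0,1,2,3} → {0,1,2,3} (was {0}); enqueue [1]
  #5 pop 4: in={1,2} → {1,2} (was {}); enqueue [0,2]
  #6 pop 5: in={1,2} → {0,1,3} (was {}); enqueue []
  #7 pop 6: in={0,1,2,3} → {2} (was {}); enqueue []
  #8 pop 7: in={} → {0,1,2,3} (was {1,2}); enqueue [4]
  #9 pop 1: in={0,1,2,3} → {} (no change)
  #10 pop 0: in={1,2} → {0,2} (no change)
  #11 pop 2: in={1,2} → {0,1,2,3} (no change)
  #12 pop 4: in={0,1,2,3} → {0,1,2,3} (was {1,2}); enqueue [0,1,2,5]
  #13 pop 0: in={0,1,2,3} → {0,2} (no change)
  #14 pop 1: in={0,1,2,3} → {} (no change)
  #15 pop 2: in={0,1,2,3} → {0,1,2,3} (no change)
  #16 pop 5: in={0,1,2,3} → {0,1,3} (no change)

Fixpoint:
  val[0] = {0,2}
  val[1] = {}
  val[2] = {0,1,2,3}
  val[3] = {0,1,2,3}
  val[4] = {0,1,2,3}
  val[5] = {0,1,3}
  val[6] = {2}
  val[7] = {0,1,2,3}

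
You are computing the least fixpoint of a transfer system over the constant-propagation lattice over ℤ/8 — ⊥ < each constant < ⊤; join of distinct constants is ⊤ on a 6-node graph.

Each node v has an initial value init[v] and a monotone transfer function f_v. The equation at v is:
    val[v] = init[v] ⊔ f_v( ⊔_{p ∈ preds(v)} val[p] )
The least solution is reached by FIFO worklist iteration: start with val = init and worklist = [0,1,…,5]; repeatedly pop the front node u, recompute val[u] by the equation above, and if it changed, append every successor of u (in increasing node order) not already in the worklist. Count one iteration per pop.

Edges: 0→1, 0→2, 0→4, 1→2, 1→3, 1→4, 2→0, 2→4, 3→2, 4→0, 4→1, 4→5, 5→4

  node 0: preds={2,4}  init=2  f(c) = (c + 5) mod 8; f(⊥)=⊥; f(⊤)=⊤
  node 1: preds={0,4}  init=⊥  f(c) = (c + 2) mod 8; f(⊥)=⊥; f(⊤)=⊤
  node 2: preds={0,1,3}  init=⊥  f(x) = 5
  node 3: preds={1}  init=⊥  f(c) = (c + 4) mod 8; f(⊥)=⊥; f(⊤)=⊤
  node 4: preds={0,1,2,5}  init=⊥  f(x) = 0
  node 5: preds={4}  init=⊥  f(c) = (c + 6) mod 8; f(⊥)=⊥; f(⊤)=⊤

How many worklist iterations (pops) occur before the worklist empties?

Worklist (13 pops):
  #1 pop 0: in=⊥ → 2 (no change)
  #2 pop 1: in=2 → 4 (was ⊥); enqueue []
  #3 pop 2: in=⊤ → 5 (was ⊥); enqueue [0]
  #4 pop 3: in=4 → 0 (was ⊥); enqueue [2]
  #5 pop 4: in=⊤ → 0 (was ⊥); enqueue [1]
  #6 pop 5: in=0 → 6 (was ⊥); enqueue [4]
  #7 pop 0: in=⊤ → ⊤ (was 2); enqueue []
  #8 pop 2: in=⊤ → 5 (no change)
  #9 pop 1: in=⊤ → ⊤ (was 4); enqueue [2,3]
  #10 pop 4: in=⊤ → 0 (no change)
  #11 pop 2: in=⊤ → 5 (no change)
  #12 pop 3: in=⊤ → ⊤ (was 0); enqueue [2]
  #13 pop 2: in=⊤ → 5 (no change)

Fixpoint:
  val[0] = ⊤
  val[1] = ⊤
  val[2] = 5
  val[3] = ⊤
  val[4] = 0
  val[5] = 6

13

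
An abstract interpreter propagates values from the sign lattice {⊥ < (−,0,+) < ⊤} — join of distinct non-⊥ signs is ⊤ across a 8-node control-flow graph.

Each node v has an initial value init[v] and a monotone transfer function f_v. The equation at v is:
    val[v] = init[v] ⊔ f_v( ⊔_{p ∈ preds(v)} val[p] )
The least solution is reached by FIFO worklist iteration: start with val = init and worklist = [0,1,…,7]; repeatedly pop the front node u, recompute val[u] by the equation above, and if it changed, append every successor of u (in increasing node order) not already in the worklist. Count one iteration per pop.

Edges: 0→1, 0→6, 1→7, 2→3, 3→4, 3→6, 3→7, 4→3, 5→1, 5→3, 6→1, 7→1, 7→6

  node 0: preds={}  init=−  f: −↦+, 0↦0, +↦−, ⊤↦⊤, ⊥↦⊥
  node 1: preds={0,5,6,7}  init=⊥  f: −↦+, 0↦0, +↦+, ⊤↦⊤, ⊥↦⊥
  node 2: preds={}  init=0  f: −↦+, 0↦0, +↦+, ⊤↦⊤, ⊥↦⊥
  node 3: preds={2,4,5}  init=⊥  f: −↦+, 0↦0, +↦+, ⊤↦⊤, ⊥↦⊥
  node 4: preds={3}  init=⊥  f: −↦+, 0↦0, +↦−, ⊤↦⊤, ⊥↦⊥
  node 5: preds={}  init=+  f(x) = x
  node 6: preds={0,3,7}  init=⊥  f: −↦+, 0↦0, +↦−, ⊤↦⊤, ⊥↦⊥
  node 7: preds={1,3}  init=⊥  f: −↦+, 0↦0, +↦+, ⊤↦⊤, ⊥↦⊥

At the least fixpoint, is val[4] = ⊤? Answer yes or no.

Trace (11 dequeues):
  [1] u=0 | in ⊥ | out − | ==
  [2] u=1 | in ⊤ | out ⊤ | prev ⊥ | push {}
  [3] u=2 | in ⊥ | out 0 | ==
  [4] u=3 | in ⊤ | out ⊤ | prev ⊥ | push {}
  [5] u=4 | in ⊤ | out ⊤ | prev ⊥ | push {3}
  [6] u=5 | in ⊥ | out + | ==
  [7] u=6 | in ⊤ | out ⊤ | prev ⊥ | push {1}
  [8] u=7 | in ⊤ | out ⊤ | prev ⊥ | push {6}
  [9] u=3 | in ⊤ | out ⊤ | ==
  [10] u=1 | in ⊤ | out ⊤ | ==
  [11] u=6 | in ⊤ | out ⊤ | ==

Converged values:
  [0] −
  [1] ⊤
  [2] 0
  [3] ⊤
  [4] ⊤
  [5] +
  [6] ⊤
  [7] ⊤

yes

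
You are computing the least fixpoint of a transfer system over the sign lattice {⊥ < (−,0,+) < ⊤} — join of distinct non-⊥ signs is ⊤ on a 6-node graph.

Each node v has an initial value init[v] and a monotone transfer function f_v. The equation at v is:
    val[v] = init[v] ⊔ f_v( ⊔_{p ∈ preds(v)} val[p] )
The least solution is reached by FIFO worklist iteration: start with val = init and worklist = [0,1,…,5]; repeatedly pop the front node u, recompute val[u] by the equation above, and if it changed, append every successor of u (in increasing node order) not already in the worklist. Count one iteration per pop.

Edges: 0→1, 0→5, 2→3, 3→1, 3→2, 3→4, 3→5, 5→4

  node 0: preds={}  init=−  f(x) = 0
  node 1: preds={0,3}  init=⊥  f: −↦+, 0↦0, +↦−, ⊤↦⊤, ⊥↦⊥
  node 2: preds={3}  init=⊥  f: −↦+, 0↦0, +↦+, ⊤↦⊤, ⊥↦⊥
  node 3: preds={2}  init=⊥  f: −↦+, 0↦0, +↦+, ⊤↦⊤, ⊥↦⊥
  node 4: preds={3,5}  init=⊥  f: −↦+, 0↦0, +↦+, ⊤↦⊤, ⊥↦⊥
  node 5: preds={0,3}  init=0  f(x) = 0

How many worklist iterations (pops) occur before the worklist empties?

Trace (6 dequeues):
  [1] u=0 | in ⊥ | out ⊤ | prev − | push {}
  [2] u=1 | in ⊤ | out ⊤ | prev ⊥ | push {}
  [3] u=2 | in ⊥ | out ⊥ | ==
  [4] u=3 | in ⊥ | out ⊥ | ==
  [5] u=4 | in 0 | out 0 | prev ⊥ | push {}
  [6] u=5 | in ⊤ | out 0 | ==

Converged values:
  [0] ⊤
  [1] ⊤
  [2] ⊥
  [3] ⊥
  [4] 0
  [5] 0

6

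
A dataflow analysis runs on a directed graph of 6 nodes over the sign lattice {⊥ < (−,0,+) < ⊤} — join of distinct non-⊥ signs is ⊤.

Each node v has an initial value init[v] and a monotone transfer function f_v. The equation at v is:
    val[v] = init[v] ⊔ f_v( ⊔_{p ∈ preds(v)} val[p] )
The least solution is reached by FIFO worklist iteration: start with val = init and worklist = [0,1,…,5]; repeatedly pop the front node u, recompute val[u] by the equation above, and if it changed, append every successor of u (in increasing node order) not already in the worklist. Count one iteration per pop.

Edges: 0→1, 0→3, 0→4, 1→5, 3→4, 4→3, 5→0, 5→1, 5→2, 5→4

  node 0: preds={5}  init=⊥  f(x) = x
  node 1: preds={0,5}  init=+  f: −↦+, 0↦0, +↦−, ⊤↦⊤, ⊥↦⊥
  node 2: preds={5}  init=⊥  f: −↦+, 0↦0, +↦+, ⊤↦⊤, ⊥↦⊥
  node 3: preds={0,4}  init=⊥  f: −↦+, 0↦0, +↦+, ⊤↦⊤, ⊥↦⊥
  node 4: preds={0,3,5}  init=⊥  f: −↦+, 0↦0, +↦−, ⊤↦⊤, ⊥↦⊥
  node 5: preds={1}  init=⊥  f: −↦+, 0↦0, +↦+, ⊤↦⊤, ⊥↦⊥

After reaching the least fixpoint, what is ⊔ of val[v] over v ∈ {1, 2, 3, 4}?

⊤

Worklist (18 pops):
  #1 pop 0: in=⊥ → ⊥ (no change)
  #2 pop 1: in=⊥ → + (no change)
  #3 pop 2: in=⊥ → ⊥ (no change)
  #4 pop 3: in=⊥ → ⊥ (no change)
  #5 pop 4: in=⊥ → ⊥ (no change)
  #6 pop 5: in=+ → + (was ⊥); enqueue [0,1,2,4]
  #7 pop 0: in=+ → + (was ⊥); enqueue [3]
  #8 pop 1: in=+ → ⊤ (was +); enqueue [5]
  #9 pop 2: in=+ → + (was ⊥); enqueue []
  #10 pop 4: in=+ → − (was ⊥); enqueue []
  #11 pop 3: in=⊤ → ⊤ (was ⊥); enqueue [4]
  #12 pop 5: in=⊤ → ⊤ (was +); enqueue [0,1,2]
  #13 pop 4: in=⊤ → ⊤ (was −); enqueue [3]
  #14 pop 0: in=⊤ → ⊤ (was +); enqueue [4]
  #15 pop 1: in=⊤ → ⊤ (no change)
  #16 pop 2: in=⊤ → ⊤ (was +); enqueue []
  #17 pop 3: in=⊤ → ⊤ (no change)
  #18 pop 4: in=⊤ → ⊤ (no change)

Fixpoint:
  val[0] = ⊤
  val[1] = ⊤
  val[2] = ⊤
  val[3] = ⊤
  val[4] = ⊤
  val[5] = ⊤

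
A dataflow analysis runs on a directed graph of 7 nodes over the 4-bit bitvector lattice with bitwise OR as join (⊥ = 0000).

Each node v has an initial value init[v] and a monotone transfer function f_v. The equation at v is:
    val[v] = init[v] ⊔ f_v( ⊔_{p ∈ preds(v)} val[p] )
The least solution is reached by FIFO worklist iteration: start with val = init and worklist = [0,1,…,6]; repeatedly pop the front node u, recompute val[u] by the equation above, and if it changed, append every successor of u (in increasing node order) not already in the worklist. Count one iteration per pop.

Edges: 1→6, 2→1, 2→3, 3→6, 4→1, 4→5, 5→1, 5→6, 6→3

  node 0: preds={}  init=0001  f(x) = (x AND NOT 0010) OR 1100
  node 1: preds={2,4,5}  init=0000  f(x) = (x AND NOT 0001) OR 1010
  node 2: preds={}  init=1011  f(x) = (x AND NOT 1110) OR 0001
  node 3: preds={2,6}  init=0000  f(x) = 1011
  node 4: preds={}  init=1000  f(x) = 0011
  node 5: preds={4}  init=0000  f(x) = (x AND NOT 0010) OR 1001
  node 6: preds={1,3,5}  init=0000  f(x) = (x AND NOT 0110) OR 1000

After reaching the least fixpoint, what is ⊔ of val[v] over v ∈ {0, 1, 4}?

1111

Worklist (9 pops):
  #1 pop 0: in=0000 → 1101 (was 0001); enqueue []
  #2 pop 1: in=1011 → 1010 (was 0000); enqueue []
  #3 pop 2: in=0000 → 1011 (no change)
  #4 pop 3: in=1011 → 1011 (was 0000); enqueue []
  #5 pop 4: in=0000 → 1011 (was 1000); enqueue [1]
  #6 pop 5: in=1011 → 1001 (was 0000); enqueue []
  #7 pop 6: in=1011 → 1001 (was 0000); enqueue [3]
  #8 pop 1: in=1011 → 1010 (no change)
  #9 pop 3: in=1011 → 1011 (no change)

Fixpoint:
  val[0] = 1101
  val[1] = 1010
  val[2] = 1011
  val[3] = 1011
  val[4] = 1011
  val[5] = 1001
  val[6] = 1001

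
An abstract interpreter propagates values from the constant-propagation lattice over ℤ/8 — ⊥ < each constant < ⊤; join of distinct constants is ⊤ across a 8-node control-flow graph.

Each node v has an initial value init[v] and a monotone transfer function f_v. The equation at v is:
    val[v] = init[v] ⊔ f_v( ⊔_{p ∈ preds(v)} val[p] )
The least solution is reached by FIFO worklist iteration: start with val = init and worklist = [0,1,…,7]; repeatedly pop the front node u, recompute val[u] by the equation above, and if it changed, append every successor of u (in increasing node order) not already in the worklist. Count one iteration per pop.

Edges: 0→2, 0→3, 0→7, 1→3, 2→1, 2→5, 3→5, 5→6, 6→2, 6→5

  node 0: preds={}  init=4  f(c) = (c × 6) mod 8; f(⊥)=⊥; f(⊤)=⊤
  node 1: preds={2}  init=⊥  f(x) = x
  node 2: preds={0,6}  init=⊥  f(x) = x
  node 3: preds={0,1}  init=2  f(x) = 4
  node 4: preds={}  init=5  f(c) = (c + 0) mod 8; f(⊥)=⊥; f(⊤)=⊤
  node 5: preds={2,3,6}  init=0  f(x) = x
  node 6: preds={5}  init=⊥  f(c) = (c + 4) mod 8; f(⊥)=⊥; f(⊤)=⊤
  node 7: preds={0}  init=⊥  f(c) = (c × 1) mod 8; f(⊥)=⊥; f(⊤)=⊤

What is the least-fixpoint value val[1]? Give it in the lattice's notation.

Worklist (14 pops):
  #1 pop 0: in=⊥ → 4 (no change)
  #2 pop 1: in=⊥ → ⊥ (no change)
  #3 pop 2: in=4 → 4 (was ⊥); enqueue [1]
  #4 pop 3: in=4 → ⊤ (was 2); enqueue []
  #5 pop 4: in=⊥ → 5 (no change)
  #6 pop 5: in=⊤ → ⊤ (was 0); enqueue []
  #7 pop 6: in=⊤ → ⊤ (was ⊥); enqueue [2,5]
  #8 pop 7: in=4 → 4 (was ⊥); enqueue []
  #9 pop 1: in=4 → 4 (was ⊥); enqueue [3]
  #10 pop 2: in=⊤ → ⊤ (was 4); enqueue [1]
  #11 pop 5: in=⊤ → ⊤ (no change)
  #12 pop 3: in=4 → ⊤ (no change)
  #13 pop 1: in=⊤ → ⊤ (was 4); enqueue [3]
  #14 pop 3: in=⊤ → ⊤ (no change)

Fixpoint:
  val[0] = 4
  val[1] = ⊤
  val[2] = ⊤
  val[3] = ⊤
  val[4] = 5
  val[5] = ⊤
  val[6] = ⊤
  val[7] = 4

⊤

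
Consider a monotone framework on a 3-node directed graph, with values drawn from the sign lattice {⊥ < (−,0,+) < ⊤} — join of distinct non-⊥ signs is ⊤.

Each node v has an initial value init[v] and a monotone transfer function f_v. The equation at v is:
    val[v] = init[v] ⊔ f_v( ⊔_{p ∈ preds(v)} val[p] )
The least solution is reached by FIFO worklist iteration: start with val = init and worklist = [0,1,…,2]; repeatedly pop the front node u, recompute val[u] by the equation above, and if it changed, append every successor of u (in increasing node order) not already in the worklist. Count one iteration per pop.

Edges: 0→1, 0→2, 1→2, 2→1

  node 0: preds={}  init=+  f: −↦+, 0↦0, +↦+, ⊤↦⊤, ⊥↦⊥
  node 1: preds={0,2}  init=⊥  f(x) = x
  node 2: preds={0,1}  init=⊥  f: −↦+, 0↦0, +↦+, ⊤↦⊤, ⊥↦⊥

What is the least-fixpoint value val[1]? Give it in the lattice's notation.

Iteration log — 4 steps:
  step 1. node 0  ⊔preds=⊥  new=+  stable
  step 2. node 1  ⊔preds=+  new=+  old=⊥  +wl: 
  step 3. node 2  ⊔preds=+  new=+  old=⊥  +wl: 1
  step 4. node 1  ⊔preds=+  new=+  stable

Least fixpoint reached:
  node 0: +
  node 1: +
  node 2: +

+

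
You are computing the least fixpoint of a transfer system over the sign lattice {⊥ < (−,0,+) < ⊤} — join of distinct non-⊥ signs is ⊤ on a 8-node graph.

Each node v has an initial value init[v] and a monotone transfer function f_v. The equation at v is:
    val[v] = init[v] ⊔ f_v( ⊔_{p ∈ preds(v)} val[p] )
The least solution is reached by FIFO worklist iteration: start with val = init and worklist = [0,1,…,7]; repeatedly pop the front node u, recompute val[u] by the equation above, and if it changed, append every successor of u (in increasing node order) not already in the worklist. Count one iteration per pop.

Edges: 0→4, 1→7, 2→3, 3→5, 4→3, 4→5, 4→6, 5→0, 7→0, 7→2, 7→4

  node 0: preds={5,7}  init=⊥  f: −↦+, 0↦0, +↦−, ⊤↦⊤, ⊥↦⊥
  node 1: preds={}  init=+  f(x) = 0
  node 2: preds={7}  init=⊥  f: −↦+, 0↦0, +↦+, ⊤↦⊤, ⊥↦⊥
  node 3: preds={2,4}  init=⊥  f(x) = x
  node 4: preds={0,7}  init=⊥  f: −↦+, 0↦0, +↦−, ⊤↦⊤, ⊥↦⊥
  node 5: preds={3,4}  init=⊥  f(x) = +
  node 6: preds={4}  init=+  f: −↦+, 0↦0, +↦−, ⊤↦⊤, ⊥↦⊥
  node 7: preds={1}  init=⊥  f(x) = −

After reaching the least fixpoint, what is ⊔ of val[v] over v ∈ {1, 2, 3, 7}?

⊤

Trace (14 dequeues):
  [1] u=0 | in ⊥ | out ⊥ | ==
  [2] u=1 | in ⊥ | out ⊤ | prev + | push {}
  [3] u=2 | in ⊥ | out ⊥ | ==
  [4] u=3 | in ⊥ | out ⊥ | ==
  [5] u=4 | in ⊥ | out ⊥ | ==
  [6] u=5 | in ⊥ | out + | prev ⊥ | push {0}
  [7] u=6 | in ⊥ | out + | ==
  [8] u=7 | in ⊤ | out − | prev ⊥ | push {2,4}
  [9] u=0 | in ⊤ | out ⊤ | prev ⊥ | push {}
  [10] u=2 | in − | out + | prev ⊥ | push {3}
  [11] u=4 | in ⊤ | out ⊤ | prev ⊥ | push {5,6}
  [12] u=3 | in ⊤ | out ⊤ | prev ⊥ | push {}
  [13] u=5 | in ⊤ | out + | ==
  [14] u=6 | in ⊤ | out ⊤ | prev + | push {}

Converged values:
  [0] ⊤
  [1] ⊤
  [2] +
  [3] ⊤
  [4] ⊤
  [5] +
  [6] ⊤
  [7] −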